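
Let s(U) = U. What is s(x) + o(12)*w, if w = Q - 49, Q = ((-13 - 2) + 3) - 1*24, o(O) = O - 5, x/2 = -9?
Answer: -613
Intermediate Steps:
x = -18 (x = 2*(-9) = -18)
o(O) = -5 + O
Q = -36 (Q = (-15 + 3) - 24 = -12 - 24 = -36)
w = -85 (w = -36 - 49 = -85)
s(x) + o(12)*w = -18 + (-5 + 12)*(-85) = -18 + 7*(-85) = -18 - 595 = -613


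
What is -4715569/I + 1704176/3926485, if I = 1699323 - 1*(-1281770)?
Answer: -13435303800597/11705216948105 ≈ -1.1478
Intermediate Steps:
I = 2981093 (I = 1699323 + 1281770 = 2981093)
-4715569/I + 1704176/3926485 = -4715569/2981093 + 1704176/3926485 = -13435303800597/11705216948105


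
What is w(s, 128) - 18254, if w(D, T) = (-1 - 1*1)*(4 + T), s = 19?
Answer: -18518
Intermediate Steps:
w(D, T) = -8 - 2*T (w(D, T) = (-1 - 1)*(4 + T) = -2*(4 + T) = -8 - 2*T)
w(s, 128) - 18254 = (-8 - 2*128) - 18254 = (-8 - 256) - 18254 = -264 - 18254 = -18518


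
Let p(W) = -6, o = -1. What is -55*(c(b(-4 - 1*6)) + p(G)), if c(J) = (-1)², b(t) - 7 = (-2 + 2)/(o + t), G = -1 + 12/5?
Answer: 275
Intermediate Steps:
G = 7/5 (G = -1 + 12*(⅕) = -1 + 12/5 = 7/5 ≈ 1.4000)
b(t) = 7 (b(t) = 7 + (-2 + 2)/(-1 + t) = 7 + 0/(-1 + t) = 7 + 0 = 7)
c(J) = 1
-55*(c(b(-4 - 1*6)) + p(G)) = -55*(1 - 6) = -55*(-5) = 275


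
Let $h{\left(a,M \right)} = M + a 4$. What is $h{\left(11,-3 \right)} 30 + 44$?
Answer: $1274$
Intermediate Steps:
$h{\left(a,M \right)} = M + 4 a$
$h{\left(11,-3 \right)} 30 + 44 = \left(-3 + 4 \cdot 11\right) 30 + 44 = \left(-3 + 44\right) 30 + 44 = 41 \cdot 30 + 44 = 1230 + 44 = 1274$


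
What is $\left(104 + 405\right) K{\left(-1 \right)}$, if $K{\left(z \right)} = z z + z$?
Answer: $0$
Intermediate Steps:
$K{\left(z \right)} = z + z^{2}$ ($K{\left(z \right)} = z^{2} + z = z + z^{2}$)
$\left(104 + 405\right) K{\left(-1 \right)} = \left(104 + 405\right) \left(- (1 - 1)\right) = 509 \left(\left(-1\right) 0\right) = 509 \cdot 0 = 0$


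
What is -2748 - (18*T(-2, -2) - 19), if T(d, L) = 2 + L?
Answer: -2729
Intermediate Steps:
-2748 - (18*T(-2, -2) - 19) = -2748 - (18*(2 - 2) - 19) = -2748 - (18*0 - 19) = -2748 - (0 - 19) = -2748 - 1*(-19) = -2748 + 19 = -2729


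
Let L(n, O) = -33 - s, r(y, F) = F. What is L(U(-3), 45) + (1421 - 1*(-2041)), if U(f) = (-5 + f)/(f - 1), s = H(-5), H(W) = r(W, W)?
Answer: 3434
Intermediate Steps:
H(W) = W
s = -5
U(f) = (-5 + f)/(-1 + f)
L(n, O) = -28 (L(n, O) = -33 - 1*(-5) = -33 + 5 = -28)
L(U(-3), 45) + (1421 - 1*(-2041)) = -28 + (1421 - 1*(-2041)) = -28 + (1421 + 2041) = -28 + 3462 = 3434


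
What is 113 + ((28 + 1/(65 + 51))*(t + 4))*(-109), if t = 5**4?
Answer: -222741581/116 ≈ -1.9202e+6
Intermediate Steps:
t = 625
113 + ((28 + 1/(65 + 51))*(t + 4))*(-109) = 113 + ((28 + 1/(65 + 51))*(625 + 4))*(-109) = 113 + ((28 + 1/116)*629)*(-109) = 113 + ((3249/116)*629)*(-109) = 113 + (2043621/116)*(-109) = 113 - 222754689/116 = -222741581/116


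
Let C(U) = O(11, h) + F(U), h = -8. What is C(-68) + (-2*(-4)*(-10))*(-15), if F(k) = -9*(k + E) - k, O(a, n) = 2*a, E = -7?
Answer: 1965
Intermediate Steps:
F(k) = 63 - 10*k (F(k) = -9*(k - 7) - k = -9*(-7 + k) - k = (63 - 9*k) - k = 63 - 10*k)
C(U) = 85 - 10*U (C(U) = 2*11 + (63 - 10*U) = 22 + (63 - 10*U) = 85 - 10*U)
C(-68) + (-2*(-4)*(-10))*(-15) = (85 - 10*(-68)) + (-2*(-4)*(-10))*(-15) = (85 + 680) + (8*(-10))*(-15) = 765 - 80*(-15) = 765 + 1200 = 1965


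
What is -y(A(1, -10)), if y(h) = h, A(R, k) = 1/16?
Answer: -1/16 ≈ -0.062500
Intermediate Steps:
A(R, k) = 1/16
-y(A(1, -10)) = -1*1/16 = -1/16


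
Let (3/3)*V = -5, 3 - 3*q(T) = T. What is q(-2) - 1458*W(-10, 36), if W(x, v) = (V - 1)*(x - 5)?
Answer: -393655/3 ≈ -1.3122e+5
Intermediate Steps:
q(T) = 1 - T/3
V = -5
W(x, v) = 30 - 6*x (W(x, v) = (-5 - 1)*(x - 5) = -6*(-5 + x) = 30 - 6*x)
q(-2) - 1458*W(-10, 36) = (1 - 1/3*(-2)) - 1458*(30 - 6*(-10)) = (1 + 2/3) - 1458*(30 + 60) = 5/3 - 1458*90 = 5/3 - 131220 = -393655/3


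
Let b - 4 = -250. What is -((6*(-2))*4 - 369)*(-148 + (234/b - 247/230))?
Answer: -589945329/9430 ≈ -62561.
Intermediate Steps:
b = -246 (b = 4 - 250 = -246)
-((6*(-2))*4 - 369)*(-148 + (234/b - 247/230)) = -((6*(-2))*4 - 369)*(-148 + (234/(-246) - 247/230)) = -(-12*4 - 369)*(-148 + (234*(-1/246) - 247*1/230)) = -(-48 - 369)*(-148 + (-39/41 - 247/230)) = -(-417)*(-148 - 19097/9430) = -(-417)*(-1414737)/9430 = -1*589945329/9430 = -589945329/9430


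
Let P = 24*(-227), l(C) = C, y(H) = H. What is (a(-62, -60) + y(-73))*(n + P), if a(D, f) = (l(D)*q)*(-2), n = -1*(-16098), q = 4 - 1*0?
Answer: 4504950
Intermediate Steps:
q = 4 (q = 4 + 0 = 4)
n = 16098
P = -5448
a(D, f) = -8*D (a(D, f) = (D*4)*(-2) = (4*D)*(-2) = -8*D)
(a(-62, -60) + y(-73))*(n + P) = (-8*(-62) - 73)*(16098 - 5448) = (496 - 73)*10650 = 423*10650 = 4504950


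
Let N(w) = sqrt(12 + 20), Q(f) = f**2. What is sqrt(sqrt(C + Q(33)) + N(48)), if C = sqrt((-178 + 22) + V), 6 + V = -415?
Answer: sqrt(sqrt(1089 + I*sqrt(577)) + 4*sqrt(2)) ≈ 6.2177 + 0.02927*I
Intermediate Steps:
V = -421 (V = -6 - 415 = -421)
N(w) = 4*sqrt(2) (N(w) = sqrt(32) = 4*sqrt(2))
C = I*sqrt(577) (C = sqrt((-178 + 22) - 421) = sqrt(-156 - 421) = sqrt(-577) = I*sqrt(577) ≈ 24.021*I)
sqrt(sqrt(C + Q(33)) + N(48)) = sqrt(sqrt(I*sqrt(577) + 33**2) + 4*sqrt(2)) = sqrt(sqrt(I*sqrt(577) + 1089) + 4*sqrt(2)) = sqrt(sqrt(1089 + I*sqrt(577)) + 4*sqrt(2))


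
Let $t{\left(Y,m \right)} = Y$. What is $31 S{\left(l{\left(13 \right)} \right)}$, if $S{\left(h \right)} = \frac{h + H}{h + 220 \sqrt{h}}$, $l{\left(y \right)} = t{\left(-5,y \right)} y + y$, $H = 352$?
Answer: $- \frac{2325}{12113} - \frac{255750 i \sqrt{13}}{157469} \approx -0.19194 - 5.8559 i$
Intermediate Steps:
$l{\left(y \right)} = - 4 y$ ($l{\left(y \right)} = - 5 y + y = - 4 y$)
$S{\left(h \right)} = \frac{352 + h}{h + 220 \sqrt{h}}$ ($S{\left(h \right)} = \frac{h + 352}{h + 220 \sqrt{h}} = \frac{352 + h}{h + 220 \sqrt{h}}$)
$31 S{\left(l{\left(13 \right)} \right)} = 31 \frac{352 - 52}{\left(-4\right) 13 + 220 \sqrt{\left(-4\right) 13}} = 31 \frac{352 - 52}{-52 + 220 \sqrt{-52}} = 31 \frac{1}{-52 + 220 \cdot 2 i \sqrt{13}} \cdot 300 = 31 \frac{1}{-52 + 440 i \sqrt{13}} \cdot 300 = 31 \frac{300}{-52 + 440 i \sqrt{13}} = \frac{9300}{-52 + 440 i \sqrt{13}}$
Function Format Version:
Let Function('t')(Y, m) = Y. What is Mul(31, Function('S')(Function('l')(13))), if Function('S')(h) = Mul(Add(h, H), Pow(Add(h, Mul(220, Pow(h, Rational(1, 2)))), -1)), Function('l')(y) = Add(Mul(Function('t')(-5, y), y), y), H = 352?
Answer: Add(Rational(-2325, 12113), Mul(Rational(-255750, 157469), I, Pow(13, Rational(1, 2)))) ≈ Add(-0.19194, Mul(-5.8559, I))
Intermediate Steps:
Function('l')(y) = Mul(-4, y) (Function('l')(y) = Add(Mul(-5, y), y) = Mul(-4, y))
Function('S')(h) = Mul(Pow(Add(h, Mul(220, Pow(h, Rational(1, 2)))), -1), Add(352, h)) (Function('S')(h) = Mul(Add(h, 352), Pow(Add(h, Mul(220, Pow(h, Rational(1, 2)))), -1)) = Mul(Add(352, h), Pow(Add(h, Mul(220, Pow(h, Rational(1, 2)))), -1)) = Mul(Pow(Add(h, Mul(220, Pow(h, Rational(1, 2)))), -1), Add(352, h)))
Mul(31, Function('S')(Function('l')(13))) = Mul(31, Mul(Pow(Add(Mul(-4, 13), Mul(220, Pow(Mul(-4, 13), Rational(1, 2)))), -1), Add(352, Mul(-4, 13)))) = Mul(31, Mul(Pow(Add(-52, Mul(220, Pow(-52, Rational(1, 2)))), -1), Add(352, -52))) = Mul(31, Mul(Pow(Add(-52, Mul(220, Mul(2, I, Pow(13, Rational(1, 2))))), -1), 300)) = Mul(31, Mul(Pow(Add(-52, Mul(440, I, Pow(13, Rational(1, 2)))), -1), 300)) = Mul(31, Mul(300, Pow(Add(-52, Mul(440, I, Pow(13, Rational(1, 2)))), -1))) = Mul(9300, Pow(Add(-52, Mul(440, I, Pow(13, Rational(1, 2)))), -1))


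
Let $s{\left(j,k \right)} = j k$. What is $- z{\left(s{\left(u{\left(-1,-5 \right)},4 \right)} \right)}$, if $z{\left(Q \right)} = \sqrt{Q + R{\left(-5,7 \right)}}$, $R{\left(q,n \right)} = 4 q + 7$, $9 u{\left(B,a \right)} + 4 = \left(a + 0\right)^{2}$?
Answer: $- \frac{i \sqrt{33}}{3} \approx - 1.9149 i$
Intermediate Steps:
$u{\left(B,a \right)} = - \frac{4}{9} + \frac{a^{2}}{9}$ ($u{\left(B,a \right)} = - \frac{4}{9} + \frac{\left(a + 0\right)^{2}}{9} = - \frac{4}{9} + \frac{a^{2}}{9}$)
$R{\left(q,n \right)} = 7 + 4 q$
$z{\left(Q \right)} = \sqrt{-13 + Q}$ ($z{\left(Q \right)} = \sqrt{Q + \left(7 + 4 \left(-5\right)\right)} = \sqrt{Q + \left(7 - 20\right)} = \sqrt{Q - 13} = \sqrt{-13 + Q}$)
$- z{\left(s{\left(u{\left(-1,-5 \right)},4 \right)} \right)} = - \sqrt{-13 + \left(- \frac{4}{9} + \frac{\left(-5\right)^{2}}{9}\right) 4} = - \sqrt{-13 + \left(- \frac{4}{9} + \frac{1}{9} \cdot 25\right) 4} = - \sqrt{-13 + \left(- \frac{4}{9} + \frac{25}{9}\right) 4} = - \sqrt{-13 + \frac{7}{3} \cdot 4} = - \sqrt{-13 + \frac{28}{3}} = - \sqrt{- \frac{11}{3}} = - \frac{i \sqrt{33}}{3}$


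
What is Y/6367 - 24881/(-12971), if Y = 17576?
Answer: 386395623/82586357 ≈ 4.6787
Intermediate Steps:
Y/6367 - 24881/(-12971) = 17576/6367 - 24881/(-12971) = 17576*(1/6367) - 24881*(-1/12971) = 17576/6367 + 24881/12971 = 386395623/82586357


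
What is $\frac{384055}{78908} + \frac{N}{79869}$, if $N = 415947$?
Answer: $\frac{21165211557}{2100767684} \approx 10.075$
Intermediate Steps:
$\frac{384055}{78908} + \frac{N}{79869} = \frac{384055}{78908} + \frac{415947}{79869} = 384055 \cdot \frac{1}{78908} + 415947 \cdot \frac{1}{79869} = \frac{384055}{78908} + \frac{138649}{26623} = \frac{21165211557}{2100767684}$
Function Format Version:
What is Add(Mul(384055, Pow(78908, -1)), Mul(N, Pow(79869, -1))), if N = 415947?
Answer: Rational(21165211557, 2100767684) ≈ 10.075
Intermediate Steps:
Add(Mul(384055, Pow(78908, -1)), Mul(N, Pow(79869, -1))) = Add(Mul(384055, Pow(78908, -1)), Mul(415947, Pow(79869, -1))) = Add(Mul(384055, Rational(1, 78908)), Mul(415947, Rational(1, 79869))) = Add(Rational(384055, 78908), Rational(138649, 26623)) = Rational(21165211557, 2100767684)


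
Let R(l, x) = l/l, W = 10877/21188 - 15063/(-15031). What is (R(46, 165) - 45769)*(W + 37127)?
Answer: -135296750995419654/79619207 ≈ -1.6993e+9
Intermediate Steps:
W = 482647031/318476828 (W = 10877*(1/21188) - 15063*(-1/15031) = 10877/21188 + 15063/15031 = 482647031/318476828 ≈ 1.5155)
R(l, x) = 1
(R(46, 165) - 45769)*(W + 37127) = (1 - 45769)*(482647031/318476828 + 37127) = -45768*11824571840187/318476828 = -135296750995419654/79619207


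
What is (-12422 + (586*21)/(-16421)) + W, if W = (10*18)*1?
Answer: -201038188/16421 ≈ -12243.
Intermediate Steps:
W = 180 (W = 180*1 = 180)
(-12422 + (586*21)/(-16421)) + W = (-12422 + (586*21)/(-16421)) + 180 = (-12422 + 12306*(-1/16421)) + 180 = (-12422 - 12306/16421) + 180 = -203993968/16421 + 180 = -201038188/16421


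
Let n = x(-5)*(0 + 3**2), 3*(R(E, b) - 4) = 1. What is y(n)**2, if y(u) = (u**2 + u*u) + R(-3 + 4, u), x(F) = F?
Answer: 147938569/9 ≈ 1.6438e+7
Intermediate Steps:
R(E, b) = 13/3 (R(E, b) = 4 + (1/3)*1 = 4 + 1/3 = 13/3)
n = -45 (n = -5*(0 + 3**2) = -5*(0 + 9) = -5*9 = -45)
y(u) = 13/3 + 2*u**2 (y(u) = (u**2 + u*u) + 13/3 = (u**2 + u**2) + 13/3 = 2*u**2 + 13/3 = 13/3 + 2*u**2)
y(n)**2 = (13/3 + 2*(-45)**2)**2 = (13/3 + 2*2025)**2 = (13/3 + 4050)**2 = (12163/3)**2 = 147938569/9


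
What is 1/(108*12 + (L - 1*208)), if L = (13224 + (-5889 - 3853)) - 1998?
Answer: 1/2572 ≈ 0.00038880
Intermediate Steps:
L = 1484 (L = (13224 - 9742) - 1998 = 3482 - 1998 = 1484)
1/(108*12 + (L - 1*208)) = 1/(108*12 + (1484 - 1*208)) = 1/(1296 + (1484 - 208)) = 1/(1296 + 1276) = 1/2572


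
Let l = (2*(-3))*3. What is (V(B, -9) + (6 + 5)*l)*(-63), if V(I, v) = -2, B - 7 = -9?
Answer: 12600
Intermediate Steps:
B = -2 (B = 7 - 9 = -2)
l = -18 (l = -6*3 = -18)
(V(B, -9) + (6 + 5)*l)*(-63) = (-2 + (6 + 5)*(-18))*(-63) = (-2 + 11*(-18))*(-63) = (-2 - 198)*(-63) = -200*(-63) = 12600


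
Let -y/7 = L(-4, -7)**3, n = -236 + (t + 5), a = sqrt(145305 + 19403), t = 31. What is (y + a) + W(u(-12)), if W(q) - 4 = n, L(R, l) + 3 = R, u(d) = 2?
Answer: 2205 + 2*sqrt(41177) ≈ 2610.8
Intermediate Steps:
L(R, l) = -3 + R
a = 2*sqrt(41177) (a = sqrt(164708) = 2*sqrt(41177) ≈ 405.84)
n = -200 (n = -236 + (31 + 5) = -236 + 36 = -200)
W(q) = -196 (W(q) = 4 - 200 = -196)
y = 2401 (y = -7*(-3 - 4)**3 = -7*(-7)**3 = -7*(-343) = 2401)
(y + a) + W(u(-12)) = (2401 + 2*sqrt(41177)) - 196 = 2205 + 2*sqrt(41177)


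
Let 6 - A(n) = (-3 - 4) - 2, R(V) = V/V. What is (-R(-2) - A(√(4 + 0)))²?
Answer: 256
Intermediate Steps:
R(V) = 1
A(n) = 15 (A(n) = 6 - ((-3 - 4) - 2) = 6 - (-7 - 2) = 6 - 1*(-9) = 6 + 9 = 15)
(-R(-2) - A(√(4 + 0)))² = (-1*1 - 1*15)² = (-1 - 15)² = (-16)² = 256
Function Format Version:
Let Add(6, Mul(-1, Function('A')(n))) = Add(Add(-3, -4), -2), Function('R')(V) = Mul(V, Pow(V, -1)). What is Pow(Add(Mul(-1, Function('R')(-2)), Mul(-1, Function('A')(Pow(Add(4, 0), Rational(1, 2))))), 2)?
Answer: 256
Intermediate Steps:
Function('R')(V) = 1
Function('A')(n) = 15 (Function('A')(n) = Add(6, Mul(-1, Add(Add(-3, -4), -2))) = Add(6, Mul(-1, Add(-7, -2))) = Add(6, Mul(-1, -9)) = Add(6, 9) = 15)
Pow(Add(Mul(-1, Function('R')(-2)), Mul(-1, Function('A')(Pow(Add(4, 0), Rational(1, 2))))), 2) = Pow(Add(Mul(-1, 1), Mul(-1, 15)), 2) = Pow(Add(-1, -15), 2) = Pow(-16, 2) = 256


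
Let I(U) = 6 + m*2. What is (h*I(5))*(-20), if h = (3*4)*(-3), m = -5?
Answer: -2880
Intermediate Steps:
I(U) = -4 (I(U) = 6 - 5*2 = 6 - 10 = -4)
h = -36 (h = 12*(-3) = -36)
(h*I(5))*(-20) = -36*(-4)*(-20) = 144*(-20) = -2880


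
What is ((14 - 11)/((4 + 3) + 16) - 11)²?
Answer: 62500/529 ≈ 118.15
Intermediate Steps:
((14 - 11)/((4 + 3) + 16) - 11)² = (3/(7 + 16) - 11)² = (3/23 - 11)² = (-250/23)² = 62500/529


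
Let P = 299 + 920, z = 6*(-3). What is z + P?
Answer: 1201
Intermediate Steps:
z = -18
P = 1219
z + P = -18 + 1219 = 1201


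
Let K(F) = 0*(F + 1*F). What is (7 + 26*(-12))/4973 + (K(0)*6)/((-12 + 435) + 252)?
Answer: -305/4973 ≈ -0.061331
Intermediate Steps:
K(F) = 0 (K(F) = 0*(F + F) = 0*(2*F) = 0)
(7 + 26*(-12))/4973 + (K(0)*6)/((-12 + 435) + 252) = (7 + 26*(-12))/4973 + (0*6)/((-12 + 435) + 252) = (7 - 312)*(1/4973) + 0/(423 + 252) = -305*1/4973 + 0/675 = -305/4973 + 0*(1/675) = -305/4973 + 0 = -305/4973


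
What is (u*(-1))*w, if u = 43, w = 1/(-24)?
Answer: 43/24 ≈ 1.7917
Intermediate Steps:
w = -1/24 ≈ -0.041667
(u*(-1))*w = (43*(-1))*(-1/24) = -43*(-1/24) = 43/24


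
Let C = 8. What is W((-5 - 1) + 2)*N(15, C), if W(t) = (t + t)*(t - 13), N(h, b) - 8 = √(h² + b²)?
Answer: 3400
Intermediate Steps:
N(h, b) = 8 + √(b² + h²) (N(h, b) = 8 + √(h² + b²) = 8 + √(b² + h²))
W(t) = 2*t*(-13 + t) (W(t) = (2*t)*(-13 + t) = 2*t*(-13 + t))
W((-5 - 1) + 2)*N(15, C) = (2*((-5 - 1) + 2)*(-13 + ((-5 - 1) + 2)))*(8 + √(8² + 15²)) = (2*(-6 + 2)*(-13 + (-6 + 2)))*(8 + √(64 + 225)) = (2*(-4)*(-13 - 4))*(8 + √289) = (2*(-4)*(-17))*(8 + 17) = 136*25 = 3400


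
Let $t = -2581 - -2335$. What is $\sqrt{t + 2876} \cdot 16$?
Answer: $16 \sqrt{2630} \approx 820.54$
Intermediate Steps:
$t = -246$ ($t = -2581 + 2335 = -246$)
$\sqrt{t + 2876} \cdot 16 = \sqrt{-246 + 2876} \cdot 16 = \sqrt{2630} \cdot 16 = 16 \sqrt{2630}$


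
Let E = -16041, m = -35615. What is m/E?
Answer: 35615/16041 ≈ 2.2202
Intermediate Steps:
m/E = -35615/(-16041) = -35615*(-1/16041) = 35615/16041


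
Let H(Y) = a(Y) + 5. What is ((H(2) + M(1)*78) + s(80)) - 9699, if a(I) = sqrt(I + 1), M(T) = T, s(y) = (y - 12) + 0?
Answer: -9548 + sqrt(3) ≈ -9546.3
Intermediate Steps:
s(y) = -12 + y (s(y) = (-12 + y) + 0 = -12 + y)
a(I) = sqrt(1 + I)
H(Y) = 5 + sqrt(1 + Y) (H(Y) = sqrt(1 + Y) + 5 = 5 + sqrt(1 + Y))
((H(2) + M(1)*78) + s(80)) - 9699 = (((5 + sqrt(1 + 2)) + 1*78) + (-12 + 80)) - 9699 = (((5 + sqrt(3)) + 78) + 68) - 9699 = ((83 + sqrt(3)) + 68) - 9699 = (151 + sqrt(3)) - 9699 = -9548 + sqrt(3)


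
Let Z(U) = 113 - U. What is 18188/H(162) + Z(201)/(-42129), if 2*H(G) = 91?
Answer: 1532492512/3833739 ≈ 399.74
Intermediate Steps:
H(G) = 91/2 (H(G) = (½)*91 = 91/2)
18188/H(162) + Z(201)/(-42129) = 18188/(91/2) + (113 - 1*201)/(-42129) = 18188*(2/91) + (113 - 201)*(-1/42129) = 36376/91 - 88*(-1/42129) = 36376/91 + 88/42129 = 1532492512/3833739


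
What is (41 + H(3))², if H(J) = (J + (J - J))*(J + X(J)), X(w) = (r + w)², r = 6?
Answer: 85849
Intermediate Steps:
X(w) = (6 + w)²
H(J) = J*(J + (6 + J)²) (H(J) = (J + (J - J))*(J + (6 + J)²) = (J + 0)*(J + (6 + J)²) = J*(J + (6 + J)²))
(41 + H(3))² = (41 + 3*(3 + (6 + 3)²))² = (41 + 3*(3 + 9²))² = (41 + 3*(3 + 81))² = (41 + 3*84)² = (41 + 252)² = 293² = 85849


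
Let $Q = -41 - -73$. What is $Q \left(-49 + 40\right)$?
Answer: $-288$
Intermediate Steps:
$Q = 32$ ($Q = -41 + 73 = 32$)
$Q \left(-49 + 40\right) = 32 \left(-49 + 40\right) = 32 \left(-9\right) = -288$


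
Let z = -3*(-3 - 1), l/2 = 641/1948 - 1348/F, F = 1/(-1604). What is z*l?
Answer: 25271703942/487 ≈ 5.1893e+7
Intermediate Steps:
F = -1/1604 ≈ -0.00062344
l = 4211950657/974 (l = 2*(641/1948 - 1348/(-1/1604)) = 2*(641*(1/1948) - 1348*(-1604)) = 2*(641/1948 + 2162192) = 2*(4211950657/1948) = 4211950657/974 ≈ 4.3244e+6)
z = 12 (z = -3*(-4) = 12)
z*l = 12*(4211950657/974) = 25271703942/487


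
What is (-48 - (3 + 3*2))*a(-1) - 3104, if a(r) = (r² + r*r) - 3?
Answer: -3047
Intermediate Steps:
a(r) = -3 + 2*r² (a(r) = (r² + r²) - 3 = 2*r² - 3 = -3 + 2*r²)
(-48 - (3 + 3*2))*a(-1) - 3104 = (-48 - (3 + 3*2))*(-3 + 2*(-1)²) - 3104 = (-48 - (3 + 6))*(-3 + 2*1) - 3104 = (-48 - 1*9)*(-3 + 2) - 3104 = (-48 - 9)*(-1) - 3104 = -57*(-1) - 3104 = 57 - 3104 = -3047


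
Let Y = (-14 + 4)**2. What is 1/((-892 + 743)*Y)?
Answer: -1/14900 ≈ -6.7114e-5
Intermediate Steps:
Y = 100 (Y = (-10)**2 = 100)
1/((-892 + 743)*Y) = 1/((-892 + 743)*100) = (1/100)/(-149) = -1/149*1/100 = -1/14900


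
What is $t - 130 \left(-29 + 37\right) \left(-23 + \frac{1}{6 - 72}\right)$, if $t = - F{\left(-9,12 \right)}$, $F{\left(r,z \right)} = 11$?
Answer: $\frac{789517}{33} \approx 23925.0$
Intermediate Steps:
$t = -11$ ($t = \left(-1\right) 11 = -11$)
$t - 130 \left(-29 + 37\right) \left(-23 + \frac{1}{6 - 72}\right) = -11 - 130 \left(-29 + 37\right) \left(-23 + \frac{1}{6 - 72}\right) = -11 - 130 \cdot 8 \left(-23 + \frac{1}{-66}\right) = -11 - 130 \cdot 8 \left(-23 - \frac{1}{66}\right) = -11 - 130 \cdot 8 \left(- \frac{1519}{66}\right) = -11 - - \frac{789880}{33} = -11 + \frac{789880}{33} = \frac{789517}{33}$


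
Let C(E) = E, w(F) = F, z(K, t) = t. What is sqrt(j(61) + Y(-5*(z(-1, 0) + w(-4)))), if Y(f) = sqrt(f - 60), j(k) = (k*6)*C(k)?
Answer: sqrt(22326 + 2*I*sqrt(10)) ≈ 149.42 + 0.021*I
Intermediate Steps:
j(k) = 6*k**2 (j(k) = (k*6)*k = (6*k)*k = 6*k**2)
Y(f) = sqrt(-60 + f)
sqrt(j(61) + Y(-5*(z(-1, 0) + w(-4)))) = sqrt(6*61**2 + sqrt(-60 - 5*(0 - 4))) = sqrt(6*3721 + sqrt(-60 - 5*(-4))) = sqrt(22326 + sqrt(-60 + 20)) = sqrt(22326 + sqrt(-40)) = sqrt(22326 + 2*I*sqrt(10))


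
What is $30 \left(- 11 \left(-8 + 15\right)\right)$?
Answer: $-2310$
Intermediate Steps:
$30 \left(- 11 \left(-8 + 15\right)\right) = 30 \left(\left(-11\right) 7\right) = 30 \left(-77\right) = -2310$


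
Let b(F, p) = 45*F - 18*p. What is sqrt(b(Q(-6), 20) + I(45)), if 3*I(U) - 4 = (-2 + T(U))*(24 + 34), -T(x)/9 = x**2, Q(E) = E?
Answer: 2*I*sqrt(794289)/3 ≈ 594.15*I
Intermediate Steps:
T(x) = -9*x**2
b(F, p) = -18*p + 45*F
I(U) = -112/3 - 174*U**2 (I(U) = 4/3 + ((-2 - 9*U**2)*(24 + 34))/3 = 4/3 + ((-2 - 9*U**2)*58)/3 = 4/3 + (-116 - 522*U**2)/3 = 4/3 + (-116/3 - 174*U**2) = -112/3 - 174*U**2)
sqrt(b(Q(-6), 20) + I(45)) = sqrt((-18*20 + 45*(-6)) + (-112/3 - 174*45**2)) = sqrt((-360 - 270) + (-112/3 - 174*2025)) = sqrt(-630 + (-112/3 - 352350)) = sqrt(-630 - 1057162/3) = sqrt(-1059052/3) = 2*I*sqrt(794289)/3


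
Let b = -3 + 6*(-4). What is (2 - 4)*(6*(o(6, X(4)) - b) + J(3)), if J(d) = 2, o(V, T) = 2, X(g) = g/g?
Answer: -352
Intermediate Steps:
X(g) = 1
b = -27 (b = -3 - 24 = -27)
(2 - 4)*(6*(o(6, X(4)) - b) + J(3)) = (2 - 4)*(6*(2 - 1*(-27)) + 2) = -2*(6*(2 + 27) + 2) = -2*(6*29 + 2) = -2*(174 + 2) = -2*176 = -352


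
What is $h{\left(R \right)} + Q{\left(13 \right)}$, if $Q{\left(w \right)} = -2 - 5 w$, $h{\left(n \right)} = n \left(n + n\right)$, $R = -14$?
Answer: $325$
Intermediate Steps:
$h{\left(n \right)} = 2 n^{2}$ ($h{\left(n \right)} = n 2 n = 2 n^{2}$)
$h{\left(R \right)} + Q{\left(13 \right)} = 2 \left(-14\right)^{2} - 67 = 2 \cdot 196 - 67 = 392 - 67 = 325$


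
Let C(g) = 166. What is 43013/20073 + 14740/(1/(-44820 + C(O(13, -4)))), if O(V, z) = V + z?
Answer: -13212047754067/20073 ≈ -6.5820e+8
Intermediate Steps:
43013/20073 + 14740/(1/(-44820 + C(O(13, -4)))) = 43013/20073 + 14740/(1/(-44820 + 166)) = 43013*(1/20073) + 14740/(1/(-44654)) = 43013/20073 + 14740/(-1/44654) = 43013/20073 + 14740*(-44654) = 43013/20073 - 658199960 = -13212047754067/20073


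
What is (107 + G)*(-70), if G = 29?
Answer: -9520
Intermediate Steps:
(107 + G)*(-70) = (107 + 29)*(-70) = 136*(-70) = -9520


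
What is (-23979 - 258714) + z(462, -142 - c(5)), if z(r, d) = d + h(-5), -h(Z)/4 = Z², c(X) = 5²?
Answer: -282960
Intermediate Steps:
c(X) = 25
h(Z) = -4*Z²
z(r, d) = -100 + d (z(r, d) = d - 4*(-5)² = d - 4*25 = d - 100 = -100 + d)
(-23979 - 258714) + z(462, -142 - c(5)) = (-23979 - 258714) + (-100 + (-142 - 1*25)) = -282693 + (-100 + (-142 - 25)) = -282693 + (-100 - 167) = -282693 - 267 = -282960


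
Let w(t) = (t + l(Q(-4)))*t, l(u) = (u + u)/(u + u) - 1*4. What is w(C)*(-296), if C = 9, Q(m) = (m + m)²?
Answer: -15984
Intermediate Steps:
Q(m) = 4*m² (Q(m) = (2*m)² = 4*m²)
l(u) = -3 (l(u) = (2*u)/((2*u)) - 4 = (2*u)*(1/(2*u)) - 4 = 1 - 4 = -3)
w(t) = t*(-3 + t) (w(t) = (t - 3)*t = (-3 + t)*t = t*(-3 + t))
w(C)*(-296) = (9*(-3 + 9))*(-296) = (9*6)*(-296) = 54*(-296) = -15984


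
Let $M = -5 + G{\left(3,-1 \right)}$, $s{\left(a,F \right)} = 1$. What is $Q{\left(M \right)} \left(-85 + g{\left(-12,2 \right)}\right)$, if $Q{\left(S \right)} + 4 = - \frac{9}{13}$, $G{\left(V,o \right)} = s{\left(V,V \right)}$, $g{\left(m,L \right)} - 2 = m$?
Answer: $\frac{5795}{13} \approx 445.77$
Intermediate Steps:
$g{\left(m,L \right)} = 2 + m$
$G{\left(V,o \right)} = 1$
$M = -4$ ($M = -5 + 1 = -4$)
$Q{\left(S \right)} = - \frac{61}{13}$ ($Q{\left(S \right)} = -4 - \frac{9}{13} = - \frac{61}{13}$)
$Q{\left(M \right)} \left(-85 + g{\left(-12,2 \right)}\right) = - \frac{61 \left(-85 + \left(2 - 12\right)\right)}{13} = - \frac{61 \left(-85 - 10\right)}{13} = \left(- \frac{61}{13}\right) \left(-95\right) = \frac{5795}{13}$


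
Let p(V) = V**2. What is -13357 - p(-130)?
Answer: -30257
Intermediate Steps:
-13357 - p(-130) = -13357 - 1*(-130)**2 = -13357 - 1*16900 = -13357 - 16900 = -30257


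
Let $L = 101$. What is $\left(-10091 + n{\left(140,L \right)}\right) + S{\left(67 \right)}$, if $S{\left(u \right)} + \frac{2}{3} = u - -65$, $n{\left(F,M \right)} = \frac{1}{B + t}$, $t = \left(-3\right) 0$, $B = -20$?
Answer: $- \frac{597583}{60} \approx -9959.7$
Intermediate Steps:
$t = 0$
$n{\left(F,M \right)} = - \frac{1}{20}$ ($n{\left(F,M \right)} = \frac{1}{-20 + 0} = \frac{1}{-20} = - \frac{1}{20}$)
$S{\left(u \right)} = \frac{193}{3} + u$ ($S{\left(u \right)} = - \frac{2}{3} + \left(u - -65\right) = - \frac{2}{3} + \left(u + 65\right) = - \frac{2}{3} + \left(65 + u\right) = \frac{193}{3} + u$)
$\left(-10091 + n{\left(140,L \right)}\right) + S{\left(67 \right)} = \left(-10091 - \frac{1}{20}\right) + \left(\frac{193}{3} + 67\right) = - \frac{201821}{20} + \frac{394}{3} = - \frac{597583}{60}$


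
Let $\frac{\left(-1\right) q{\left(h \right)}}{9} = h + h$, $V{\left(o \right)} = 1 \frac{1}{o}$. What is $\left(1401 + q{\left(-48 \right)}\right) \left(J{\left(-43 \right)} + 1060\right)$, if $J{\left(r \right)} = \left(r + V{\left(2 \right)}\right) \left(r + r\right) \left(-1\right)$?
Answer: $-5877675$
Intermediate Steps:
$V{\left(o \right)} = \frac{1}{o}$
$q{\left(h \right)} = - 18 h$ ($q{\left(h \right)} = - 9 \left(h + h\right) = - 9 \cdot 2 h = - 18 h$)
$J{\left(r \right)} = - 2 r \left(\frac{1}{2} + r\right)$ ($J{\left(r \right)} = \left(r + \frac{1}{2}\right) \left(r + r\right) \left(-1\right) = \left(r + \frac{1}{2}\right) 2 r \left(-1\right) = \left(\frac{1}{2} + r\right) 2 r \left(-1\right) = 2 r \left(\frac{1}{2} + r\right) \left(-1\right) = - 2 r \left(\frac{1}{2} + r\right)$)
$\left(1401 + q{\left(-48 \right)}\right) \left(J{\left(-43 \right)} + 1060\right) = \left(1401 - -864\right) \left(\left(-1\right) \left(-43\right) \left(1 + 2 \left(-43\right)\right) + 1060\right) = \left(1401 + 864\right) \left(\left(-1\right) \left(-43\right) \left(1 - 86\right) + 1060\right) = 2265 \left(\left(-1\right) \left(-43\right) \left(-85\right) + 1060\right) = 2265 \left(-3655 + 1060\right) = 2265 \left(-2595\right) = -5877675$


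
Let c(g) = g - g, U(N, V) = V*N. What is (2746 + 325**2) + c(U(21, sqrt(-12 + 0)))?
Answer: 108371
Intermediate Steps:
U(N, V) = N*V
c(g) = 0
(2746 + 325**2) + c(U(21, sqrt(-12 + 0))) = (2746 + 325**2) + 0 = (2746 + 105625) + 0 = 108371 + 0 = 108371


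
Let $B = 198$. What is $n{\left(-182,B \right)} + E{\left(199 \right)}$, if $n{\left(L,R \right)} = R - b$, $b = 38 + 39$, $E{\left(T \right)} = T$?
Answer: $320$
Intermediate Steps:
$b = 77$
$n{\left(L,R \right)} = -77 + R$ ($n{\left(L,R \right)} = R - 77 = -77 + R$)
$n{\left(-182,B \right)} + E{\left(199 \right)} = \left(-77 + 198\right) + 199 = 121 + 199 = 320$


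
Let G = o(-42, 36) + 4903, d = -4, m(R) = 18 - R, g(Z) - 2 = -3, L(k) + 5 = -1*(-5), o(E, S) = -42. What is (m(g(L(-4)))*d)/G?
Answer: -76/4861 ≈ -0.015635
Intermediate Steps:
L(k) = 0 (L(k) = -5 - 1*(-5) = -5 + 5 = 0)
g(Z) = -1 (g(Z) = 2 - 3 = -1)
G = 4861 (G = -42 + 4903 = 4861)
(m(g(L(-4)))*d)/G = ((18 - 1*(-1))*(-4))/4861 = ((18 + 1)*(-4))*(1/4861) = (19*(-4))*(1/4861) = -76*1/4861 = -76/4861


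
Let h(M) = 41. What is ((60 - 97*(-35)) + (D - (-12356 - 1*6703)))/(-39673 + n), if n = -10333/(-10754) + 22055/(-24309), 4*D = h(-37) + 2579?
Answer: -6056816486634/10371261426151 ≈ -0.58400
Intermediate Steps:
D = 655 (D = (41 + 2579)/4 = (1/4)*2620 = 655)
n = 14005427/261418986 (n = -10333*(-1/10754) + 22055*(-1/24309) = 10333/10754 - 22055/24309 = 14005427/261418986 ≈ 0.053575)
((60 - 97*(-35)) + (D - (-12356 - 1*6703)))/(-39673 + n) = ((60 - 97*(-35)) + (655 - (-12356 - 1*6703)))/(-39673 + 14005427/261418986) = ((60 + 3395) + (655 - (-12356 - 6703)))/(-10371261426151/261418986) = (3455 + (655 - 1*(-19059)))*(-261418986/10371261426151) = (3455 + (655 + 19059))*(-261418986/10371261426151) = (3455 + 19714)*(-261418986/10371261426151) = 23169*(-261418986/10371261426151) = -6056816486634/10371261426151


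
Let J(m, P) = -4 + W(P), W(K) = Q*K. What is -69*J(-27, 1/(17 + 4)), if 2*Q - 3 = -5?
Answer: 1955/7 ≈ 279.29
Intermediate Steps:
Q = -1 (Q = 3/2 + (1/2)*(-5) = 3/2 - 5/2 = -1)
W(K) = -K
J(m, P) = -4 - P
-69*J(-27, 1/(17 + 4)) = -69*(-4 - 1/(17 + 4)) = -69*(-4 - 1/21) = -69*(-85/21) = 1955/7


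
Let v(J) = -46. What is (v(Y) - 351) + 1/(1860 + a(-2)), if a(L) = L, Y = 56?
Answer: -737625/1858 ≈ -397.00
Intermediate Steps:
(v(Y) - 351) + 1/(1860 + a(-2)) = (-46 - 351) + 1/(1860 - 2) = -397 + 1/1858 = -737625/1858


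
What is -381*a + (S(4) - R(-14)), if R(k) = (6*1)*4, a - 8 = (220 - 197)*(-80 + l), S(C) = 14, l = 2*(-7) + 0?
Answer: 820664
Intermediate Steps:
l = -14 (l = -14 + 0 = -14)
a = -2154 (a = 8 + (220 - 197)*(-80 - 14) = 8 + 23*(-94) = 8 - 2162 = -2154)
R(k) = 24 (R(k) = 6*4 = 24)
-381*a + (S(4) - R(-14)) = -381*(-2154) + (14 - 1*24) = 820674 + (14 - 24) = 820674 - 10 = 820664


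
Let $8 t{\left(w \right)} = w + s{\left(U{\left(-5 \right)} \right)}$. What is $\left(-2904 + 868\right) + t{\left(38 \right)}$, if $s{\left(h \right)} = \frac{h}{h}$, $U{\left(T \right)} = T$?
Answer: $- \frac{16249}{8} \approx -2031.1$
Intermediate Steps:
$s{\left(h \right)} = 1$
$t{\left(w \right)} = \frac{1}{8} + \frac{w}{8}$ ($t{\left(w \right)} = \frac{w + 1}{8} = \frac{1 + w}{8} = \frac{1}{8} + \frac{w}{8}$)
$\left(-2904 + 868\right) + t{\left(38 \right)} = \left(-2904 + 868\right) + \left(\frac{1}{8} + \frac{1}{8} \cdot 38\right) = -2036 + \left(\frac{1}{8} + \frac{19}{4}\right) = -2036 + \frac{39}{8} = - \frac{16249}{8}$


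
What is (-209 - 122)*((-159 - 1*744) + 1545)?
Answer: -212502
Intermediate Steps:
(-209 - 122)*((-159 - 1*744) + 1545) = -331*((-159 - 744) + 1545) = -331*(-903 + 1545) = -331*642 = -212502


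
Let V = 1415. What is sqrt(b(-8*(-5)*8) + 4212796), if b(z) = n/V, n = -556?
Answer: 2*sqrt(2108741171090)/1415 ≈ 2052.5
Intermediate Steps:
b(z) = -556/1415
sqrt(b(-8*(-5)*8) + 4212796) = sqrt(-556/1415 + 4212796) = sqrt(5961105784/1415) = 2*sqrt(2108741171090)/1415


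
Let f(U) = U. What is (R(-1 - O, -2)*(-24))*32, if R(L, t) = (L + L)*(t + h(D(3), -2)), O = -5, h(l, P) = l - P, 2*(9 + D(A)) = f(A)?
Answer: 46080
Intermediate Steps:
D(A) = -9 + A/2
R(L, t) = 2*L*(-11/2 + t) (R(L, t) = (L + L)*(t + ((-9 + (½)*3) - 1*(-2))) = (2*L)*(t + ((-9 + 3/2) + 2)) = (2*L)*(t + (-15/2 + 2)) = (2*L)*(t - 11/2) = (2*L)*(-11/2 + t) = 2*L*(-11/2 + t))
(R(-1 - O, -2)*(-24))*32 = (((-1 - 1*(-5))*(-11 + 2*(-2)))*(-24))*32 = (((-1 + 5)*(-11 - 4))*(-24))*32 = ((4*(-15))*(-24))*32 = -60*(-24)*32 = 1440*32 = 46080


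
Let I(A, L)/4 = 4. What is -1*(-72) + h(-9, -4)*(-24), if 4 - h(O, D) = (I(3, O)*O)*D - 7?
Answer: 13632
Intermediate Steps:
I(A, L) = 16 (I(A, L) = 4*4 = 16)
h(O, D) = 11 - 16*D*O (h(O, D) = 4 - ((16*O)*D - 7) = 4 - (16*D*O - 7) = 4 - (-7 + 16*D*O) = 4 + (7 - 16*D*O) = 11 - 16*D*O)
-1*(-72) + h(-9, -4)*(-24) = -1*(-72) + (11 - 16*(-4)*(-9))*(-24) = 72 + (11 - 576)*(-24) = 72 - 565*(-24) = 72 + 13560 = 13632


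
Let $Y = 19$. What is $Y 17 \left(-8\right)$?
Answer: $-2584$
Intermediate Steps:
$Y 17 \left(-8\right) = 19 \cdot 17 \left(-8\right) = 323 \left(-8\right) = -2584$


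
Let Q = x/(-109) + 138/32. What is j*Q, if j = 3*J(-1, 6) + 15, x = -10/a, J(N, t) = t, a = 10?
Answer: 248721/1744 ≈ 142.62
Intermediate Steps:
x = -1 (x = -10/10 = -10*1/10 = -1)
j = 33 (j = 3*6 + 15 = 18 + 15 = 33)
Q = 7537/1744 (Q = -1/(-109) + 138/32 = -1*(-1/109) + 138*(1/32) = 1/109 + 69/16 = 7537/1744 ≈ 4.3217)
j*Q = 33*(7537/1744) = 248721/1744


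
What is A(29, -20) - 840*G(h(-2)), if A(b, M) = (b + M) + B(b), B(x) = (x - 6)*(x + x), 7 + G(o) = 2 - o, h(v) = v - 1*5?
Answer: -337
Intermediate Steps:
h(v) = -5 + v (h(v) = v - 5 = -5 + v)
G(o) = -5 - o (G(o) = -7 + (2 - o) = -5 - o)
B(x) = 2*x*(-6 + x) (B(x) = (-6 + x)*(2*x) = 2*x*(-6 + x))
A(b, M) = M + b + 2*b*(-6 + b) (A(b, M) = (b + M) + 2*b*(-6 + b) = (M + b) + 2*b*(-6 + b) = M + b + 2*b*(-6 + b))
A(29, -20) - 840*G(h(-2)) = (-20 + 29 + 2*29*(-6 + 29)) - 840*(-5 - (-5 - 2)) = (-20 + 29 + 2*29*23) - 840*(-5 - 1*(-7)) = (-20 + 29 + 1334) - 840*(-5 + 7) = 1343 - 840*2 = 1343 - 1680 = -337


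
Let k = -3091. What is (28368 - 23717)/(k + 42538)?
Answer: 4651/39447 ≈ 0.11791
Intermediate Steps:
(28368 - 23717)/(k + 42538) = (28368 - 23717)/(-3091 + 42538) = 4651/39447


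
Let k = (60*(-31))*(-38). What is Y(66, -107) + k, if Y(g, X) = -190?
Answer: 70490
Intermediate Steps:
k = 70680 (k = -1860*(-38) = 70680)
Y(66, -107) + k = -190 + 70680 = 70490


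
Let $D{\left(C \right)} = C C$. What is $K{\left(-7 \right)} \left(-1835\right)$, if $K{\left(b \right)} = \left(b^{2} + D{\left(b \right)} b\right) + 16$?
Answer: $510130$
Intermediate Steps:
$D{\left(C \right)} = C^{2}$
$K{\left(b \right)} = 16 + b^{2} + b^{3}$ ($K{\left(b \right)} = \left(b^{2} + b^{2} b\right) + 16 = \left(b^{2} + b^{3}\right) + 16 = 16 + b^{2} + b^{3}$)
$K{\left(-7 \right)} \left(-1835\right) = \left(16 + \left(-7\right)^{2} + \left(-7\right)^{3}\right) \left(-1835\right) = \left(16 + 49 - 343\right) \left(-1835\right) = \left(-278\right) \left(-1835\right) = 510130$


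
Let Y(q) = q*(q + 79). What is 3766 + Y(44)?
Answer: 9178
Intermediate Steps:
Y(q) = q*(79 + q)
3766 + Y(44) = 3766 + 44*(79 + 44) = 3766 + 44*123 = 3766 + 5412 = 9178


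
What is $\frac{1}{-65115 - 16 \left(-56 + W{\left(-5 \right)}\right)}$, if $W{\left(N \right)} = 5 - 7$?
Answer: $- \frac{1}{64187} \approx -1.5579 \cdot 10^{-5}$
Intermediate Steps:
$W{\left(N \right)} = -2$ ($W{\left(N \right)} = 5 - 7 = -2$)
$\frac{1}{-65115 - 16 \left(-56 + W{\left(-5 \right)}\right)} = \frac{1}{-65115 - 16 \left(-56 - 2\right)} = \frac{1}{-65115 - -928} = \frac{1}{-65115 + 928} = \frac{1}{-64187} = - \frac{1}{64187}$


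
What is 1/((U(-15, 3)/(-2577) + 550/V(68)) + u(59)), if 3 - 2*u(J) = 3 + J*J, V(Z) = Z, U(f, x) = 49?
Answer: -43809/75896060 ≈ -0.00057722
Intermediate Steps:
u(J) = -J**2/2 (u(J) = 3/2 - (3 + J*J)/2 = 3/2 - (3 + J**2)/2 = 3/2 + (-3/2 - J**2/2) = -J**2/2)
1/((U(-15, 3)/(-2577) + 550/V(68)) + u(59)) = 1/((49/(-2577) + 550/68) - 1/2*59**2) = 1/((49*(-1/2577) + 550*(1/68)) - 1/2*3481) = 1/((-49/2577 + 275/34) - 3481/2) = 1/(707009/87618 - 3481/2) = 1/(-75896060/43809) = -43809/75896060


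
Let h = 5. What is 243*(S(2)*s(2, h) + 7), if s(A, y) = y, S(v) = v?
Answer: 4131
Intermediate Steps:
243*(S(2)*s(2, h) + 7) = 243*(2*5 + 7) = 243*(10 + 7) = 243*17 = 4131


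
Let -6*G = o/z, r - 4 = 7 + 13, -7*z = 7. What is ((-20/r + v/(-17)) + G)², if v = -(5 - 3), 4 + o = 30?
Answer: 15129/1156 ≈ 13.087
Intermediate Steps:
o = 26 (o = -4 + 30 = 26)
z = -1 (z = -⅐*7 = -1)
r = 24 (r = 4 + (7 + 13) = 4 + 20 = 24)
G = 13/3 (G = -13/(3*(-1)) = -13*(-1)/3 = -⅙*(-26) = 13/3 ≈ 4.3333)
v = -2 (v = -1*2 = -2)
((-20/r + v/(-17)) + G)² = ((-20/24 - 2/(-17)) + 13/3)² = ((-20*1/24 - 2*(-1/17)) + 13/3)² = ((-⅚ + 2/17) + 13/3)² = (-73/102 + 13/3)² = (123/34)² = 15129/1156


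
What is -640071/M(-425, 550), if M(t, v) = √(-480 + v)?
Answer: -640071*√70/70 ≈ -76503.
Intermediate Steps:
-640071/M(-425, 550) = -640071/√(-480 + 550) = -640071*√70/70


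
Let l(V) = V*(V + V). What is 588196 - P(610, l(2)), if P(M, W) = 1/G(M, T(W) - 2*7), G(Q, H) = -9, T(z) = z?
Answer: 5293765/9 ≈ 5.8820e+5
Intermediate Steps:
l(V) = 2*V² (l(V) = V*(2*V) = 2*V²)
P(M, W) = -⅑ (P(M, W) = 1/(-9) = -⅑)
588196 - P(610, l(2)) = 588196 - 1*(-⅑) = 588196 + ⅑ = 5293765/9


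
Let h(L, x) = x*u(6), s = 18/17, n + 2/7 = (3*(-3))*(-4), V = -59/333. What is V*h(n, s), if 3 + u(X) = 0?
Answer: 354/629 ≈ 0.56280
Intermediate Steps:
u(X) = -3 (u(X) = -3 + 0 = -3)
V = -59/333 (V = -59*1/333 = -59/333 ≈ -0.17718)
n = 250/7 (n = -2/7 + (3*(-3))*(-4) = -2/7 - 9*(-4) = -2/7 + 36 = 250/7 ≈ 35.714)
s = 18/17 (s = 18*(1/17) = 18/17 ≈ 1.0588)
h(L, x) = -3*x (h(L, x) = x*(-3) = -3*x)
V*h(n, s) = -(-59)*18/(111*17) = -59/333*(-54/17) = 354/629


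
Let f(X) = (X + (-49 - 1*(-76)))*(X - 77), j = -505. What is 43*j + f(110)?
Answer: -17194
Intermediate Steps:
f(X) = (-77 + X)*(27 + X) (f(X) = (X + (-49 + 76))*(-77 + X) = (X + 27)*(-77 + X) = (27 + X)*(-77 + X) = (-77 + X)*(27 + X))
43*j + f(110) = 43*(-505) + (-2079 + 110**2 - 50*110) = -21715 + (-2079 + 12100 - 5500) = -21715 + 4521 = -17194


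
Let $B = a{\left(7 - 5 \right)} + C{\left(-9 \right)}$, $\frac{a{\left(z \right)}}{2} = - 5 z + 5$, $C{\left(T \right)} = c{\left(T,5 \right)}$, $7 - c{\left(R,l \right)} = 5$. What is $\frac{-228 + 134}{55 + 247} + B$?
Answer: $- \frac{1255}{151} \approx -8.3113$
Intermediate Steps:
$c{\left(R,l \right)} = 2$ ($c{\left(R,l \right)} = 7 - 5 = 2$)
$C{\left(T \right)} = 2$
$a{\left(z \right)} = 10 - 10 z$ ($a{\left(z \right)} = 2 \left(- 5 z + 5\right) = 2 \left(5 - 5 z\right) = 10 - 10 z$)
$B = -8$ ($B = \left(10 - 10 \left(7 - 5\right)\right) + 2 = \left(10 - 20\right) + 2 = -10 + 2 = -8$)
$\frac{-228 + 134}{55 + 247} + B = \frac{-228 + 134}{55 + 247} - 8 = - \frac{94}{302} - 8 = \left(-94\right) \frac{1}{302} - 8 = - \frac{47}{151} - 8 = - \frac{1255}{151}$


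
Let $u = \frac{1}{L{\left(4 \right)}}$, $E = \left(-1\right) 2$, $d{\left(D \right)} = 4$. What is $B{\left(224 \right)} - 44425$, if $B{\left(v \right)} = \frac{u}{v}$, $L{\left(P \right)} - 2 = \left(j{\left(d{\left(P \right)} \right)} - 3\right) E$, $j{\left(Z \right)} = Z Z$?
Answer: $- \frac{238828801}{5376} \approx -44425.0$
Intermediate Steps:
$E = -2$
$j{\left(Z \right)} = Z^{2}$
$L{\left(P \right)} = -24$ ($L{\left(P \right)} = 2 + \left(4^{2} - 3\right) \left(-2\right) = 2 + \left(16 - 3\right) \left(-2\right) = 2 + 13 \left(-2\right) = 2 - 26 = -24$)
$u = - \frac{1}{24}$ ($u = \frac{1}{-24} = - \frac{1}{24} \approx -0.041667$)
$B{\left(v \right)} = - \frac{1}{24 v}$
$B{\left(224 \right)} - 44425 = - \frac{1}{24 \cdot 224} - 44425 = \left(- \frac{1}{24}\right) \frac{1}{224} - 44425 = - \frac{1}{5376} - 44425 = - \frac{238828801}{5376}$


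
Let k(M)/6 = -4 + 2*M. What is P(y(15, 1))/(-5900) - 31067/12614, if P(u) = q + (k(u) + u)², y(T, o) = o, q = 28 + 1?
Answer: -925937/372113 ≈ -2.4883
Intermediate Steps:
q = 29
k(M) = -24 + 12*M (k(M) = 6*(-4 + 2*M) = -24 + 12*M)
P(u) = 29 + (-24 + 13*u)² (P(u) = 29 + ((-24 + 12*u) + u)² = 29 + (-24 + 13*u)²)
P(y(15, 1))/(-5900) - 31067/12614 = (29 + (-24 + 13*1)²)/(-5900) - 31067/12614 = (29 + (-24 + 13)²)*(-1/5900) - 31067*1/12614 = (29 + (-11)²)*(-1/5900) - 31067/12614 = (29 + 121)*(-1/5900) - 31067/12614 = 150*(-1/5900) - 31067/12614 = -3/118 - 31067/12614 = -925937/372113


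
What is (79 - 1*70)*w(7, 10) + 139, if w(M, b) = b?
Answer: 229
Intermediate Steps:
(79 - 1*70)*w(7, 10) + 139 = (79 - 1*70)*10 + 139 = (79 - 70)*10 + 139 = 9*10 + 139 = 90 + 139 = 229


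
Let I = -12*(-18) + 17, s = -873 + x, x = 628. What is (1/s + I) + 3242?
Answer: 851374/245 ≈ 3475.0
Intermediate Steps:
s = -245 (s = -873 + 628 = -245)
I = 233 (I = 216 + 17 = 233)
(1/s + I) + 3242 = (1/(-245) + 233) + 3242 = (-1/245 + 233) + 3242 = 57084/245 + 3242 = 851374/245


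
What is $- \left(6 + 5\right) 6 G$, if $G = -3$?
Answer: $198$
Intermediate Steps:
$- \left(6 + 5\right) 6 G = - \left(6 + 5\right) 6 \left(-3\right) = - 11 \cdot 6 \left(-3\right) = \left(-1\right) 66 \left(-3\right) = \left(-66\right) \left(-3\right) = 198$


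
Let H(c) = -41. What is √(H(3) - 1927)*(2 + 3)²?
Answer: 100*I*√123 ≈ 1109.1*I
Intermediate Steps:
√(H(3) - 1927)*(2 + 3)² = √(-41 - 1927)*(2 + 3)² = √(-1968)*5² = (4*I*√123)*25 = 100*I*√123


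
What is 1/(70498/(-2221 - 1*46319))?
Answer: -24270/35249 ≈ -0.68853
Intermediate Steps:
1/(70498/(-2221 - 1*46319)) = 1/(70498/(-2221 - 46319)) = 1/(70498/(-48540)) = 1/(70498*(-1/48540)) = 1/(-35249/24270) = -24270/35249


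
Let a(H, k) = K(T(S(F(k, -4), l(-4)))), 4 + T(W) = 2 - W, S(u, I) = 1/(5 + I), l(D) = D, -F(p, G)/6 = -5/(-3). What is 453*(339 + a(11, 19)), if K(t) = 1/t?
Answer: 153416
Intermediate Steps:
F(p, G) = -10 (F(p, G) = -(-30)/(-3) = -(-30)*(-1)/3 = -6*5/3 = -10)
T(W) = -2 - W (T(W) = -4 + (2 - W) = -2 - W)
a(H, k) = -⅓ (a(H, k) = 1/(-2 - 1/(5 - 4)) = 1/(-2 - 1/1) = 1/(-2 - 1*1) = 1/(-2 - 1) = 1/(-3) = -⅓)
453*(339 + a(11, 19)) = 453*(339 - ⅓) = 453*(1016/3) = 153416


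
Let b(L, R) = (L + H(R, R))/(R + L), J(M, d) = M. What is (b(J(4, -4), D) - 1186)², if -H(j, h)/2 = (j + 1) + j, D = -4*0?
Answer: 5621641/4 ≈ 1.4054e+6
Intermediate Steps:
D = 0
H(j, h) = -2 - 4*j (H(j, h) = -2*((j + 1) + j) = -2*((1 + j) + j) = -2*(1 + 2*j) = -2 - 4*j)
b(L, R) = (-2 + L - 4*R)/(L + R) (b(L, R) = (L + (-2 - 4*R))/(R + L) = (-2 + L - 4*R)/(L + R))
(b(J(4, -4), D) - 1186)² = ((-2 + 4 - 4*0)/(4 + 0) - 1186)² = ((-2 + 4 + 0)/4 - 1186)² = ((¼)*2 - 1186)² = (½ - 1186)² = (-2371/2)² = 5621641/4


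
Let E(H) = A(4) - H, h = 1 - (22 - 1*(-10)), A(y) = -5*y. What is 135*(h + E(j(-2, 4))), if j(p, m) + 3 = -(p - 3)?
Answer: -7155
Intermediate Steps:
j(p, m) = -p (j(p, m) = -3 - (p - 3) = -3 - (-3 + p) = -3 + (3 - p) = -p)
h = -31 (h = 1 - (22 + 10) = 1 - 1*32 = 1 - 32 = -31)
E(H) = -20 - H (E(H) = -5*4 - H = -20 - H)
135*(h + E(j(-2, 4))) = 135*(-31 + (-20 - (-1)*(-2))) = 135*(-31 + (-20 - 1*2)) = 135*(-31 + (-20 - 2)) = 135*(-31 - 22) = 135*(-53) = -7155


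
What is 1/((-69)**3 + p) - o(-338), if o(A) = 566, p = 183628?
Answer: -82002647/144881 ≈ -566.00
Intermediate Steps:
1/((-69)**3 + p) - o(-338) = 1/((-69)**3 + 183628) - 1*566 = 1/(-328509 + 183628) - 566 = 1/(-144881) - 566 = -1/144881 - 566 = -82002647/144881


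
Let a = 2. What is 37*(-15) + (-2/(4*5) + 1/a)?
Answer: -2773/5 ≈ -554.60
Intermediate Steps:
37*(-15) + (-2/(4*5) + 1/a) = 37*(-15) + (-2/(4*5) + 1/2) = -555 + (-2/20 + 1*(½)) = -555 + (-2*1/20 + ½) = -555 + (-⅒ + ½) = -555 + ⅖ = -2773/5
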